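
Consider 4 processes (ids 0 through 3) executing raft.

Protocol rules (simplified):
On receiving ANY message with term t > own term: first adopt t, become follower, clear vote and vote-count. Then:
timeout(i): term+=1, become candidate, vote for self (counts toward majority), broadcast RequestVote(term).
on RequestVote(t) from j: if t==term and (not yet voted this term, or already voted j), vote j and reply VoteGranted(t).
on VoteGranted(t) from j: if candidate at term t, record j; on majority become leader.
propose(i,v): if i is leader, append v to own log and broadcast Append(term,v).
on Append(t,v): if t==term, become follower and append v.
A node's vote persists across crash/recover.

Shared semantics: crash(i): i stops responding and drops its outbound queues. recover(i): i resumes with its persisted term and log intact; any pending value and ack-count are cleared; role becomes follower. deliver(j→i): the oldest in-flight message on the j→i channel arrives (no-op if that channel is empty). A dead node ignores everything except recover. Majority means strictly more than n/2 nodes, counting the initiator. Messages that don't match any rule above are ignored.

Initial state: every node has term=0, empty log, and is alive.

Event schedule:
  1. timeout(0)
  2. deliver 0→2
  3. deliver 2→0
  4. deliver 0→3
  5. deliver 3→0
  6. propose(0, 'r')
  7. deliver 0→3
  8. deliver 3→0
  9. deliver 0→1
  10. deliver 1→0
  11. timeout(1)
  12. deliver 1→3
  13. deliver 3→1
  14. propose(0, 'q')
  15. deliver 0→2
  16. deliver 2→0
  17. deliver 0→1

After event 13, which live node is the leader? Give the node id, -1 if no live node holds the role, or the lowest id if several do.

0

e1 timeout(0): 0[cand,t=1,-]
e2 deliver 0→2: 2[foll,t=1,-]
e3 deliver 2→0: ·
e4 deliver 0→3: 3[foll,t=1,-]
e5 deliver 3→0: 0[lead,t=1,-]
e6 propose(0,'r'): 0[lead,t=1,r]
e7 deliver 0→3: 3[foll,t=1,r]
e8 deliver 3→0: ·
e9 deliver 0→1: 1[foll,t=1,-]
e10 deliver 1→0: ·
e11 timeout(1): 1[cand,t=2,-]
e12 deliver 1→3: 3[foll,t=2,r]
e13 deliver 3→1: ·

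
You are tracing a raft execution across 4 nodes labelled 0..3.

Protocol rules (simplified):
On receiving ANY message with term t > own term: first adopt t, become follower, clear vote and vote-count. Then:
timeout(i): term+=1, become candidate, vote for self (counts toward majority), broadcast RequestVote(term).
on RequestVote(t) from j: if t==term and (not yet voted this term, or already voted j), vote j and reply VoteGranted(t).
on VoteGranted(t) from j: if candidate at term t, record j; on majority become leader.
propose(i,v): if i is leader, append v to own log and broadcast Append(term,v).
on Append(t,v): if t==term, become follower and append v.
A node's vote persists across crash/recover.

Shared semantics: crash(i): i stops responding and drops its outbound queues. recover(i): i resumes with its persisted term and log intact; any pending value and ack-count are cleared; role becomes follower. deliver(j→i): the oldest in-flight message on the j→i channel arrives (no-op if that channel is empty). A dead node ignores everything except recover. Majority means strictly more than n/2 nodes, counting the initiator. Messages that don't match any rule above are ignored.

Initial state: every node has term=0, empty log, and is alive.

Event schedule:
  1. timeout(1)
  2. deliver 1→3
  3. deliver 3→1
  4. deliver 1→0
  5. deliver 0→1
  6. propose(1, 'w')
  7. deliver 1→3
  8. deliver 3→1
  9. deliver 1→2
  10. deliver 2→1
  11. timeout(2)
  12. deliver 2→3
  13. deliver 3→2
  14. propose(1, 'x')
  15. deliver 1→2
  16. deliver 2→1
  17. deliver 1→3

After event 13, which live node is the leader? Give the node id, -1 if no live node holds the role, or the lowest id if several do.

1

e1 timeout(1): 1[cand,t=1,-]
e2 deliver 1→3: 3[foll,t=1,-]
e3 deliver 3→1: ·
e4 deliver 1→0: 0[foll,t=1,-]
e5 deliver 0→1: 1[lead,t=1,-]
e6 propose(1,'w'): 1[lead,t=1,w]
e7 deliver 1→3: 3[foll,t=1,w]
e8 deliver 3→1: ·
e9 deliver 1→2: 2[foll,t=1,-]
e10 deliver 2→1: ·
e11 timeout(2): 2[cand,t=2,-]
e12 deliver 2→3: 3[foll,t=2,w]
e13 deliver 3→2: ·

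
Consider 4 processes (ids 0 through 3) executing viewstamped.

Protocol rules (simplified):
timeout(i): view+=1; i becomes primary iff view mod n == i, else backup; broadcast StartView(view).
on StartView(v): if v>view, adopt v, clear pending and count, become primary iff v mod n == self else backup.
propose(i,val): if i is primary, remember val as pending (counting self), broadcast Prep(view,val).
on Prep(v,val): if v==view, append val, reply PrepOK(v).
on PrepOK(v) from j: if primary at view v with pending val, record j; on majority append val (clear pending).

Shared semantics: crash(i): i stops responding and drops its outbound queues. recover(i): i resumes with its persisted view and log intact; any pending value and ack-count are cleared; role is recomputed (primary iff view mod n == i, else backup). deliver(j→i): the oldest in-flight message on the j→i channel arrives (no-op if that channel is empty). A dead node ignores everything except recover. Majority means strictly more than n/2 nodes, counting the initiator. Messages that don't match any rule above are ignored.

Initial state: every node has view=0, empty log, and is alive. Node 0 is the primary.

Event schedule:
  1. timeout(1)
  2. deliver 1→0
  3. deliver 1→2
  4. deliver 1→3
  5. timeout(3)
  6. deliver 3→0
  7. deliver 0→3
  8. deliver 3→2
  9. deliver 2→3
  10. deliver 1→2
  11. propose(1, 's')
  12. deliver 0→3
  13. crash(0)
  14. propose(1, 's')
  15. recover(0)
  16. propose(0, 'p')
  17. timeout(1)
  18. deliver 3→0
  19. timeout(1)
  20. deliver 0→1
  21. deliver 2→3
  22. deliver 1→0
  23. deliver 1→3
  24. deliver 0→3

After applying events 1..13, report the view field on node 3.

2

e1 timeout(1): 1[prim,v=1,-]
e2 deliver 1→0: 0[back,v=1,-]
e3 deliver 1→2: 2[back,v=1,-]
e4 deliver 1→3: 3[back,v=1,-]
e5 timeout(3): 3[back,v=2,-]
e6 deliver 3→0: 0[back,v=2,-]
e7 deliver 0→3: ·
e8 deliver 3→2: 2[prim,v=2,-]
e9 deliver 2→3: ·
e10 deliver 1→2: ·
e11 propose(1,'s'): ·
e12 deliver 0→3: ·
e13 crash(0): 0[✗back,v=2,-]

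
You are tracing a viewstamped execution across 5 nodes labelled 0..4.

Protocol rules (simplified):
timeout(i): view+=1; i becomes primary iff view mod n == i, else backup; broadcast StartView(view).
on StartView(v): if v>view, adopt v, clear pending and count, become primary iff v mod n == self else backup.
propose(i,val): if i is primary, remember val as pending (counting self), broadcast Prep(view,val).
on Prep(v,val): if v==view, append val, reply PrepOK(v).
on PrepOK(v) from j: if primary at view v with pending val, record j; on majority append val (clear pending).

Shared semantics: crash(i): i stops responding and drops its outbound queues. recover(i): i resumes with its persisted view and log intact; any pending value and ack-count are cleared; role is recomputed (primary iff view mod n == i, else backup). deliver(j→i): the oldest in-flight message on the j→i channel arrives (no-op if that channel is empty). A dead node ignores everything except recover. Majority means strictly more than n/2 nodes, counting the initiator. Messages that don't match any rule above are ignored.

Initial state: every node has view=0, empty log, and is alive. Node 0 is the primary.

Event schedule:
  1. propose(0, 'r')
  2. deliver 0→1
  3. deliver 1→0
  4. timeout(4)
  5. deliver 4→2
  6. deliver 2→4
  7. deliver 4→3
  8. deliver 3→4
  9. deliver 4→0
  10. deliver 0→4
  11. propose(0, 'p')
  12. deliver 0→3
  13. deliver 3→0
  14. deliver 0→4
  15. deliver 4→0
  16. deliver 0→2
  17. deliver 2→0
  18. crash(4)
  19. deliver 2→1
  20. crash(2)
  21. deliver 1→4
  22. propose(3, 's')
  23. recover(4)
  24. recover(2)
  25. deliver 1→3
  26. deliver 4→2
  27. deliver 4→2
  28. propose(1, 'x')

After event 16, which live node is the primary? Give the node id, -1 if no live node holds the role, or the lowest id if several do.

[1] propose(0,'r') → ∅
[2] deliver 0→1 → N1(back v0 [r])
[3] deliver 1→0 → ∅
[4] timeout(4) → N4(back v1 [-])
[5] deliver 4→2 → N2(back v1 [-])
[6] deliver 2→4 → ∅
[7] deliver 4→3 → N3(back v1 [-])
[8] deliver 3→4 → ∅
[9] deliver 4→0 → N0(back v1 [-])
[10] deliver 0→4 → ∅
[11] propose(0,'p') → ∅
[12] deliver 0→3 → ∅
[13] deliver 3→0 → ∅
[14] deliver 0→4 → ∅
[15] deliver 4→0 → ∅
[16] deliver 0→2 → ∅

-1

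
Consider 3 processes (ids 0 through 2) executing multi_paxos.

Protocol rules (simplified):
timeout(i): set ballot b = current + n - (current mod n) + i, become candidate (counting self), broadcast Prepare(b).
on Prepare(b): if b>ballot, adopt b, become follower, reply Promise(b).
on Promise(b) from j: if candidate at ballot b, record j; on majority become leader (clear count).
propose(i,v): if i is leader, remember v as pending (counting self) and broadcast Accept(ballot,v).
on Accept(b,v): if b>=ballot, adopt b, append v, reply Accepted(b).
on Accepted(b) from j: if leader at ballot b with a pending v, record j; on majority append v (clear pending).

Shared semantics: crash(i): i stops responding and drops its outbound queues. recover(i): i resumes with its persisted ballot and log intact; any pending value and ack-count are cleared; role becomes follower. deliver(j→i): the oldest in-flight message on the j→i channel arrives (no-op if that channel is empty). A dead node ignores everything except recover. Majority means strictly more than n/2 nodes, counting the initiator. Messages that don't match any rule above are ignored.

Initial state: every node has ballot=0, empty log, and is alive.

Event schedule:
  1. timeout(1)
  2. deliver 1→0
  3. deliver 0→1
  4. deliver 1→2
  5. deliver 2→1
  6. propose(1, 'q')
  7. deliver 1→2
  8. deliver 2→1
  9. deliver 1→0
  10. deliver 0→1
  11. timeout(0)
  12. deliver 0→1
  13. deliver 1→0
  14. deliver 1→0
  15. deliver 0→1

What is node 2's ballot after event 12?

4

1. timeout(1):  <1:cand b4 ->
2. deliver 1→0:  <0:foll b4 ->
3. deliver 0→1:  <1:lead b4 ->
4. deliver 1→2:  <2:foll b4 ->
5. deliver 2→1:  nop
6. propose(1,'q'):  nop
7. deliver 1→2:  <2:foll b4 q>
8. deliver 2→1:  <1:lead b4 q>
9. deliver 1→0:  <0:foll b4 q>
10. deliver 0→1:  nop
11. timeout(0):  <0:cand b6 q>
12. deliver 0→1:  <1:foll b6 q>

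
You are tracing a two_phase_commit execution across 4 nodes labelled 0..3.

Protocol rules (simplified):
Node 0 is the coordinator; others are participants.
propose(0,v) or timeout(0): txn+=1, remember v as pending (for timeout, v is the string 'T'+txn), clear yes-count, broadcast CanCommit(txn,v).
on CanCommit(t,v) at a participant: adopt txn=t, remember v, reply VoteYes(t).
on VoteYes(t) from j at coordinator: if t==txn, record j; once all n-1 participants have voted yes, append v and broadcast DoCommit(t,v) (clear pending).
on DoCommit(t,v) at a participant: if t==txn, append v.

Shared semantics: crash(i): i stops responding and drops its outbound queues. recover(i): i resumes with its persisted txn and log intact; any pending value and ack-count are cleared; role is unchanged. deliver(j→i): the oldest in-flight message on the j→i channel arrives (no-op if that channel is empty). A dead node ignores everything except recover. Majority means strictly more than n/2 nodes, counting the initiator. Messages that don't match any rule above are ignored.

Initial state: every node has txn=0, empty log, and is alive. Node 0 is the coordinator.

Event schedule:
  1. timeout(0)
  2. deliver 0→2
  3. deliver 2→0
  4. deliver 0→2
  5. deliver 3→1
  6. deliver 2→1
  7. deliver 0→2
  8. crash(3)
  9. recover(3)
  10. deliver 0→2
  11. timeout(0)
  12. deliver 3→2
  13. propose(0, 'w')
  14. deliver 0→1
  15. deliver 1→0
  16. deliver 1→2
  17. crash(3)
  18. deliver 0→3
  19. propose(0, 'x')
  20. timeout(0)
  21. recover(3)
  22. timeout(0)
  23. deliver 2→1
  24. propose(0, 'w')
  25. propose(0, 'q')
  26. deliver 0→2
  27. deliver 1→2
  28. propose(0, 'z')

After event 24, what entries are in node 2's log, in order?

[1] timeout(0) → N0(coor t1 [-])
[2] deliver 0→2 → N2(part t1 [-])
[3] deliver 2→0 → ∅
[4] deliver 0→2 → ∅
[5] deliver 3→1 → ∅
[6] deliver 2→1 → ∅
[7] deliver 0→2 → ∅
[8] crash(3) → N3(✗part t0 [-])
[9] recover(3) → N3(part t0 [-])
[10] deliver 0→2 → ∅
[11] timeout(0) → N0(coor t2 [-])
[12] deliver 3→2 → ∅
[13] propose(0,'w') → N0(coor t3 [-])
[14] deliver 0→1 → N1(part t1 [-])
[15] deliver 1→0 → ∅
[16] deliver 1→2 → ∅
[17] crash(3) → N3(✗part t0 [-])
[18] deliver 0→3 → ∅
[19] propose(0,'x') → N0(coor t4 [-])
[20] timeout(0) → N0(coor t5 [-])
[21] recover(3) → N3(part t0 [-])
[22] timeout(0) → N0(coor t6 [-])
[23] deliver 2→1 → ∅
[24] propose(0,'w') → N0(coor t7 [-])

empty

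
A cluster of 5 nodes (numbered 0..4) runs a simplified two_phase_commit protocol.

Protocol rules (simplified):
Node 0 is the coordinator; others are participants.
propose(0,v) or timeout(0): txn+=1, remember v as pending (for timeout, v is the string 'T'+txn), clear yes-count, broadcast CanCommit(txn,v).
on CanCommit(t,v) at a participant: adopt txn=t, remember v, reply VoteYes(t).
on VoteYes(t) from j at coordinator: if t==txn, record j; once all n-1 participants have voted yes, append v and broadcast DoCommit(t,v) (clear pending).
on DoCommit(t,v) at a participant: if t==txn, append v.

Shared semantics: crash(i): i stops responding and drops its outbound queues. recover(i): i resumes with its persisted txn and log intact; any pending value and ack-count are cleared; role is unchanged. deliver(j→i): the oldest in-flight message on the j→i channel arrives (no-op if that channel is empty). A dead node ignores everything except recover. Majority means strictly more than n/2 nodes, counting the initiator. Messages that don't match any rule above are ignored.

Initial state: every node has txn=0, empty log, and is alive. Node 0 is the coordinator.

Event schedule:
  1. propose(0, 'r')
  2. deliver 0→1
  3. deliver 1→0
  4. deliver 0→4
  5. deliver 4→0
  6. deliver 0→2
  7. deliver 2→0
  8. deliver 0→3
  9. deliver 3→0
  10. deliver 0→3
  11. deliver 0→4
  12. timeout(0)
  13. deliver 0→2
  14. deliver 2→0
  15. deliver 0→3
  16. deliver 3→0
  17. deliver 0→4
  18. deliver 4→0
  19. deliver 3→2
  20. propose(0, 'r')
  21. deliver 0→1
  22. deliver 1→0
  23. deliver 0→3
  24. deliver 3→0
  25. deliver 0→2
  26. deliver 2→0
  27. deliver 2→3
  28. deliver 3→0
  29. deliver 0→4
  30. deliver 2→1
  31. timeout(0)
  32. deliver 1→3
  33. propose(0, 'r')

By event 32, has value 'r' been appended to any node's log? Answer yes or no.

after 1 — propose(0,'r'): n0:coor/t1/[-]
after 2 — deliver 0→1: n1:part/t1/[-]
after 3 — deliver 1→0: ·
after 4 — deliver 0→4: n4:part/t1/[-]
after 5 — deliver 4→0: ·
after 6 — deliver 0→2: n2:part/t1/[-]
after 7 — deliver 2→0: ·
after 8 — deliver 0→3: n3:part/t1/[-]
after 9 — deliver 3→0: n0:coor/t1/[r]
after 10 — deliver 0→3: n3:part/t1/[r]
after 11 — deliver 0→4: n4:part/t1/[r]
after 12 — timeout(0): n0:coor/t2/[r]
after 13 — deliver 0→2: n2:part/t1/[r]
after 14 — deliver 2→0: ·
after 15 — deliver 0→3: n3:part/t2/[r]
after 16 — deliver 3→0: ·
after 17 — deliver 0→4: n4:part/t2/[r]
after 18 — deliver 4→0: ·
after 19 — deliver 3→2: ·
after 20 — propose(0,'r'): n0:coor/t3/[r]
after 21 — deliver 0→1: n1:part/t1/[r]
after 22 — deliver 1→0: ·
after 23 — deliver 0→3: n3:part/t3/[r]
after 24 — deliver 3→0: ·
after 25 — deliver 0→2: n2:part/t2/[r]
after 26 — deliver 2→0: ·
after 27 — deliver 2→3: ·
after 28 — deliver 3→0: ·
after 29 — deliver 0→4: n4:part/t3/[r]
after 30 — deliver 2→1: ·
after 31 — timeout(0): n0:coor/t4/[r]
after 32 — deliver 1→3: ·

yes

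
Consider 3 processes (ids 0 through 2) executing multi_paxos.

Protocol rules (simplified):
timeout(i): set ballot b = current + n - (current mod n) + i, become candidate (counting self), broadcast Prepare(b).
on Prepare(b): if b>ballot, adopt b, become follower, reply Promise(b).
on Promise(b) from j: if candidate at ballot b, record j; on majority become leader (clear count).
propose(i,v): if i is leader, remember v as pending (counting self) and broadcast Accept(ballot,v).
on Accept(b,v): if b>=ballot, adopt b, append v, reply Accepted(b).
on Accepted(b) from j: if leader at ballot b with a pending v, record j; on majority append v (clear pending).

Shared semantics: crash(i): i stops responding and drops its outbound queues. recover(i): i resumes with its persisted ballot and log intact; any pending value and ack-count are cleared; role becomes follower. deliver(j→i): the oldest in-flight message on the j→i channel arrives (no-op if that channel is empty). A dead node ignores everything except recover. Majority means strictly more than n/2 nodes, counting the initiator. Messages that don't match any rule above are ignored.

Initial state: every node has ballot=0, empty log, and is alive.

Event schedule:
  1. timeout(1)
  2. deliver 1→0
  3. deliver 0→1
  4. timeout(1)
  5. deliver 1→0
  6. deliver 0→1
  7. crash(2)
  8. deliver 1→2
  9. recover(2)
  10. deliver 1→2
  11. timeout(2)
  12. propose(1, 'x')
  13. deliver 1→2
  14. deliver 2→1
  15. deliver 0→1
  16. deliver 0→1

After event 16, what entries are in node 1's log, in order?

empty

[1] timeout(1) → N1(cand b4 [-])
[2] deliver 1→0 → N0(foll b4 [-])
[3] deliver 0→1 → N1(lead b4 [-])
[4] timeout(1) → N1(cand b7 [-])
[5] deliver 1→0 → N0(foll b7 [-])
[6] deliver 0→1 → N1(lead b7 [-])
[7] crash(2) → N2(✗foll b0 [-])
[8] deliver 1→2 → ∅
[9] recover(2) → N2(foll b0 [-])
[10] deliver 1→2 → N2(foll b4 [-])
[11] timeout(2) → N2(cand b8 [-])
[12] propose(1,'x') → ∅
[13] deliver 1→2 → ∅
[14] deliver 2→1 → ∅
[15] deliver 0→1 → ∅
[16] deliver 0→1 → ∅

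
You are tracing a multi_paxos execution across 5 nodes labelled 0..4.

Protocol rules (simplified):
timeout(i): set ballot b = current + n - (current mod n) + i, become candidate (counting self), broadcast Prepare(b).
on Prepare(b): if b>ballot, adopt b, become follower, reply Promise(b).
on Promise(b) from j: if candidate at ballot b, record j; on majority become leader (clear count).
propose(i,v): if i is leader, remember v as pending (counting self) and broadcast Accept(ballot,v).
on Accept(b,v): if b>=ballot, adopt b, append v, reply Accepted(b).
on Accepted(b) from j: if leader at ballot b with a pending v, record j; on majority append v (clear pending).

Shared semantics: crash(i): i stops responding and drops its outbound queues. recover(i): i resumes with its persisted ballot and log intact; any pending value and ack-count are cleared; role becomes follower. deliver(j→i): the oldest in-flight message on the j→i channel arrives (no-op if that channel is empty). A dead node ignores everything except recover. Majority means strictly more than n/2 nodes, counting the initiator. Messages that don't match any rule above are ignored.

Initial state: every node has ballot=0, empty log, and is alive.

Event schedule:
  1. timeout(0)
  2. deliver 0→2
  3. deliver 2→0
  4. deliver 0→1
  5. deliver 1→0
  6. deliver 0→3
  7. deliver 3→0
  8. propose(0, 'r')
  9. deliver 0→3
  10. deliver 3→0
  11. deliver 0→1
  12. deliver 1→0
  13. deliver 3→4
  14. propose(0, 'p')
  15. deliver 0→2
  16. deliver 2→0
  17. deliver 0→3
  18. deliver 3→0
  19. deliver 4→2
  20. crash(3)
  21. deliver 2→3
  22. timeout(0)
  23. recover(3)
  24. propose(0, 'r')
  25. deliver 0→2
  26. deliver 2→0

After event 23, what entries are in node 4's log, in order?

empty

step 1 timeout(0): 0={cand,b=5,log=-}
step 2 deliver 0→2: 2={foll,b=5,log=-}
step 3 deliver 2→0: —
step 4 deliver 0→1: 1={foll,b=5,log=-}
step 5 deliver 1→0: 0={lead,b=5,log=-}
step 6 deliver 0→3: 3={foll,b=5,log=-}
step 7 deliver 3→0: —
step 8 propose(0,'r'): —
step 9 deliver 0→3: 3={foll,b=5,log=r}
step 10 deliver 3→0: —
step 11 deliver 0→1: 1={foll,b=5,log=r}
step 12 deliver 1→0: 0={lead,b=5,log=r}
step 13 deliver 3→4: —
step 14 propose(0,'p'): —
step 15 deliver 0→2: 2={foll,b=5,log=r}
step 16 deliver 2→0: —
step 17 deliver 0→3: 3={foll,b=5,log=r,p}
step 18 deliver 3→0: 0={lead,b=5,log=r,p}
step 19 deliver 4→2: —
step 20 crash(3): 3={✗foll,b=5,log=r,p}
step 21 deliver 2→3: —
step 22 timeout(0): 0={cand,b=10,log=r,p}
step 23 recover(3): 3={foll,b=5,log=r,p}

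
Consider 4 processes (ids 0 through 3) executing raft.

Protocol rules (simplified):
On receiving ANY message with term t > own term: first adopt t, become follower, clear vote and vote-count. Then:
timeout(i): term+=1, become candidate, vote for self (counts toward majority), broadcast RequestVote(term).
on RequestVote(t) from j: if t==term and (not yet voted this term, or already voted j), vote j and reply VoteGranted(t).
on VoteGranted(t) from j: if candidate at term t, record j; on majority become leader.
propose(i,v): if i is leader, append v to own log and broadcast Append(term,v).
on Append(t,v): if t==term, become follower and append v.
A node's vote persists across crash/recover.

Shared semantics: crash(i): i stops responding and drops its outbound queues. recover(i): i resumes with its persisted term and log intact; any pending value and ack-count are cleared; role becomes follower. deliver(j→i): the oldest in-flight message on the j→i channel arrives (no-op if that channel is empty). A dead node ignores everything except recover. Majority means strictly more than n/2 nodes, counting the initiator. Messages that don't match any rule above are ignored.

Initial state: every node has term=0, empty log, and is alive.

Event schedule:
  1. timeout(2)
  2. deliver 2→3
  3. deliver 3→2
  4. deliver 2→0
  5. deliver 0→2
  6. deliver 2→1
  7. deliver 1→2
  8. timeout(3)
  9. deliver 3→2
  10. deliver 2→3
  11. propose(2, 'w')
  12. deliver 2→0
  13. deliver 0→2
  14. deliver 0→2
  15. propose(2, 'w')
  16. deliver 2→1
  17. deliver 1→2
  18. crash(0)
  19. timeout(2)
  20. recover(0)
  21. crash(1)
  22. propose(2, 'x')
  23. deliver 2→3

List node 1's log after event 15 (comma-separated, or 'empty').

empty

1. timeout(2):  <2:cand t1 ->
2. deliver 2→3:  <3:foll t1 ->
3. deliver 3→2:  nop
4. deliver 2→0:  <0:foll t1 ->
5. deliver 0→2:  <2:lead t1 ->
6. deliver 2→1:  <1:foll t1 ->
7. deliver 1→2:  nop
8. timeout(3):  <3:cand t2 ->
9. deliver 3→2:  <2:foll t2 ->
10. deliver 2→3:  nop
11. propose(2,'w'):  nop
12. deliver 2→0:  nop
13. deliver 0→2:  nop
14. deliver 0→2:  nop
15. propose(2,'w'):  nop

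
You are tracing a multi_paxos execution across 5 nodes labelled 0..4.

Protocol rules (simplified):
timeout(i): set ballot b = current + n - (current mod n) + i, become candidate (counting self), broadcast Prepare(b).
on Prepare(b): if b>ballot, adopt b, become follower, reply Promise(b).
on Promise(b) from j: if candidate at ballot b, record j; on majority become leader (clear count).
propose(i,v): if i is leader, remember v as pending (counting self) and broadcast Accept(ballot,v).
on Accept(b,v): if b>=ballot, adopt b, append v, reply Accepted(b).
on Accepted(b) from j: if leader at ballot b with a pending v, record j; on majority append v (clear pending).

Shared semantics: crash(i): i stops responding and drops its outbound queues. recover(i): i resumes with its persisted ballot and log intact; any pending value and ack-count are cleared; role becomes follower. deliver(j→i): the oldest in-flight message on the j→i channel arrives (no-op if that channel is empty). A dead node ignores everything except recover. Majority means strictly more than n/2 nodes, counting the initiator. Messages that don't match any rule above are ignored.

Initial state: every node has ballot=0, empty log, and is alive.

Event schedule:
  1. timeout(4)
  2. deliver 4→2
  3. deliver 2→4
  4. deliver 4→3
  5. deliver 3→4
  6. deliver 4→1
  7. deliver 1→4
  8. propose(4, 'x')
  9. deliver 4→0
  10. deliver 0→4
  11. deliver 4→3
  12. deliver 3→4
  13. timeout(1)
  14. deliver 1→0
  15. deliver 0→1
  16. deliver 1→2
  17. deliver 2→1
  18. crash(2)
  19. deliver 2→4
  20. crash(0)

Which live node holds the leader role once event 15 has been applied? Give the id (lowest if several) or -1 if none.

after 1 — timeout(4): n4:cand/b9/[-]
after 2 — deliver 4→2: n2:foll/b9/[-]
after 3 — deliver 2→4: ·
after 4 — deliver 4→3: n3:foll/b9/[-]
after 5 — deliver 3→4: n4:lead/b9/[-]
after 6 — deliver 4→1: n1:foll/b9/[-]
after 7 — deliver 1→4: ·
after 8 — propose(4,'x'): ·
after 9 — deliver 4→0: n0:foll/b9/[-]
after 10 — deliver 0→4: ·
after 11 — deliver 4→3: n3:foll/b9/[x]
after 12 — deliver 3→4: ·
after 13 — timeout(1): n1:cand/b11/[-]
after 14 — deliver 1→0: n0:foll/b11/[-]
after 15 — deliver 0→1: ·

4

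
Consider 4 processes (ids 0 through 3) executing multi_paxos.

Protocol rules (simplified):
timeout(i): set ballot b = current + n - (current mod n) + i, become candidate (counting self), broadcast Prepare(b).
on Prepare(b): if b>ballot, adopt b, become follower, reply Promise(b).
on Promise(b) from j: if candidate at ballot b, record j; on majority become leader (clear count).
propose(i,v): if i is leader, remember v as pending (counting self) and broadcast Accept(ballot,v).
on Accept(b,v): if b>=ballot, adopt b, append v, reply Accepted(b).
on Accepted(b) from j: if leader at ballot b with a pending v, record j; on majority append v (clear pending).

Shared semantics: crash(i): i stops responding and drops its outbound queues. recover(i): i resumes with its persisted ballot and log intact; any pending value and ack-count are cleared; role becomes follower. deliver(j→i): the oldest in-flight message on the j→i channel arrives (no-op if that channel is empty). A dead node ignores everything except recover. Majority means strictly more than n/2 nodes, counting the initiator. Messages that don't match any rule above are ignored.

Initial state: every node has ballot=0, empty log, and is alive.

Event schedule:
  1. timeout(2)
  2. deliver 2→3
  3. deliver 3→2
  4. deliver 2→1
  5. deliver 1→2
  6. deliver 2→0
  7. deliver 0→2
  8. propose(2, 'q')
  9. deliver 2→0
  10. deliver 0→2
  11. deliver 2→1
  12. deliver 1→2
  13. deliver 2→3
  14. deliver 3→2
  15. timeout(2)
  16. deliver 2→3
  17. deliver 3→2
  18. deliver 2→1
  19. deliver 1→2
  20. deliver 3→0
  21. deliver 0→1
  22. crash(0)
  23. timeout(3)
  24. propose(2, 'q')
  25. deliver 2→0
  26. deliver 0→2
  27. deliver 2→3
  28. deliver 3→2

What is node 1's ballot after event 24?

10

e1 timeout(2): 2[cand,b=6,-]
e2 deliver 2→3: 3[foll,b=6,-]
e3 deliver 3→2: ·
e4 deliver 2→1: 1[foll,b=6,-]
e5 deliver 1→2: 2[lead,b=6,-]
e6 deliver 2→0: 0[foll,b=6,-]
e7 deliver 0→2: ·
e8 propose(2,'q'): ·
e9 deliver 2→0: 0[foll,b=6,q]
e10 deliver 0→2: ·
e11 deliver 2→1: 1[foll,b=6,q]
e12 deliver 1→2: 2[lead,b=6,q]
e13 deliver 2→3: 3[foll,b=6,q]
e14 deliver 3→2: ·
e15 timeout(2): 2[cand,b=10,q]
e16 deliver 2→3: 3[foll,b=10,q]
e17 deliver 3→2: ·
e18 deliver 2→1: 1[foll,b=10,q]
e19 deliver 1→2: 2[lead,b=10,q]
e20 deliver 3→0: ·
e21 deliver 0→1: ·
e22 crash(0): 0[✗foll,b=6,q]
e23 timeout(3): 3[cand,b=15,q]
e24 propose(2,'q'): ·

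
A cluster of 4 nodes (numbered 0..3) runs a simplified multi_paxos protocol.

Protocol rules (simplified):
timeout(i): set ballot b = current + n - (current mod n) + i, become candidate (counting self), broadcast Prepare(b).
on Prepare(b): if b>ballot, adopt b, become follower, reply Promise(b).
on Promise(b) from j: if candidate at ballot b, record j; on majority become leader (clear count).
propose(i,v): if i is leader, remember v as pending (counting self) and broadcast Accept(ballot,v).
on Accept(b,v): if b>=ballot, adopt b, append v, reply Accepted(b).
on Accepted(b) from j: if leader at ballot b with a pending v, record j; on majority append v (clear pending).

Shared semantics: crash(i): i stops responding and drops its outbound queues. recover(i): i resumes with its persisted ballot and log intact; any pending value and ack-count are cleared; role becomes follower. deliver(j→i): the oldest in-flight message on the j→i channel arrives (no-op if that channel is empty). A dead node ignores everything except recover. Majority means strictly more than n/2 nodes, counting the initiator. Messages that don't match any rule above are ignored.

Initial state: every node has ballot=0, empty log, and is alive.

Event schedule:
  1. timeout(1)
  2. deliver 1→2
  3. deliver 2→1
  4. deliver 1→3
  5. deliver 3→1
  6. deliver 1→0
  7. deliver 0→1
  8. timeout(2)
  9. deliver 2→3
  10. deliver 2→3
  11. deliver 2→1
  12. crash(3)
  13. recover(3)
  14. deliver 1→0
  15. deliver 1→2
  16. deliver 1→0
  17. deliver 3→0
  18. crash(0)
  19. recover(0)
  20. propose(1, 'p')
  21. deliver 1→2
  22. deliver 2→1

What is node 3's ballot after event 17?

10

1. timeout(1):  <1:cand b5 ->
2. deliver 1→2:  <2:foll b5 ->
3. deliver 2→1:  nop
4. deliver 1→3:  <3:foll b5 ->
5. deliver 3→1:  <1:lead b5 ->
6. deliver 1→0:  <0:foll b5 ->
7. deliver 0→1:  nop
8. timeout(2):  <2:cand b10 ->
9. deliver 2→3:  <3:foll b10 ->
10. deliver 2→3:  nop
11. deliver 2→1:  <1:foll b10 ->
12. crash(3):  <3:✗foll b10 ->
13. recover(3):  <3:foll b10 ->
14. deliver 1→0:  nop
15. deliver 1→2:  nop
16. deliver 1→0:  nop
17. deliver 3→0:  nop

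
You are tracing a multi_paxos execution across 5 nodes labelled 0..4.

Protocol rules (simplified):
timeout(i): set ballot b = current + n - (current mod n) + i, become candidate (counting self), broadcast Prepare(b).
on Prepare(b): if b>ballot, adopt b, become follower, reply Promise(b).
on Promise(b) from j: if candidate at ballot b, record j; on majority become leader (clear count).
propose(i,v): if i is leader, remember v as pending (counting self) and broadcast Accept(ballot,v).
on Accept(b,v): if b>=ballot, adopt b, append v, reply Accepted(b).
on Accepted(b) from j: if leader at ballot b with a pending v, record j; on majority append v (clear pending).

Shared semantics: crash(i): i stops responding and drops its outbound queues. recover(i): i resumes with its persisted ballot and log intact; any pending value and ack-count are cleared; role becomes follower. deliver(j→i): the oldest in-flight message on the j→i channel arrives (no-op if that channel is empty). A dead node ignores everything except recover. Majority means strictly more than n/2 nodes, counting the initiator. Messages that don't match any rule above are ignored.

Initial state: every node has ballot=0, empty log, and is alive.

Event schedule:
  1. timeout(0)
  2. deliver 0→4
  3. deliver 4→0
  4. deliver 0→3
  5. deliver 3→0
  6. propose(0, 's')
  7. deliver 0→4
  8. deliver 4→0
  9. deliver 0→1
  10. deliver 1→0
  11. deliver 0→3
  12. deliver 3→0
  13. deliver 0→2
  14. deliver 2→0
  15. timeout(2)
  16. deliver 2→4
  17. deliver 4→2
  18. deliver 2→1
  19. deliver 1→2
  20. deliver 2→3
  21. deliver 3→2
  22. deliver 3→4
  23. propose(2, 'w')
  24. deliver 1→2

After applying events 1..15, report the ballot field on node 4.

e1 timeout(0): 0[cand,b=5,-]
e2 deliver 0→4: 4[foll,b=5,-]
e3 deliver 4→0: ·
e4 deliver 0→3: 3[foll,b=5,-]
e5 deliver 3→0: 0[lead,b=5,-]
e6 propose(0,'s'): ·
e7 deliver 0→4: 4[foll,b=5,s]
e8 deliver 4→0: ·
e9 deliver 0→1: 1[foll,b=5,-]
e10 deliver 1→0: ·
e11 deliver 0→3: 3[foll,b=5,s]
e12 deliver 3→0: 0[lead,b=5,s]
e13 deliver 0→2: 2[foll,b=5,-]
e14 deliver 2→0: ·
e15 timeout(2): 2[cand,b=12,-]

5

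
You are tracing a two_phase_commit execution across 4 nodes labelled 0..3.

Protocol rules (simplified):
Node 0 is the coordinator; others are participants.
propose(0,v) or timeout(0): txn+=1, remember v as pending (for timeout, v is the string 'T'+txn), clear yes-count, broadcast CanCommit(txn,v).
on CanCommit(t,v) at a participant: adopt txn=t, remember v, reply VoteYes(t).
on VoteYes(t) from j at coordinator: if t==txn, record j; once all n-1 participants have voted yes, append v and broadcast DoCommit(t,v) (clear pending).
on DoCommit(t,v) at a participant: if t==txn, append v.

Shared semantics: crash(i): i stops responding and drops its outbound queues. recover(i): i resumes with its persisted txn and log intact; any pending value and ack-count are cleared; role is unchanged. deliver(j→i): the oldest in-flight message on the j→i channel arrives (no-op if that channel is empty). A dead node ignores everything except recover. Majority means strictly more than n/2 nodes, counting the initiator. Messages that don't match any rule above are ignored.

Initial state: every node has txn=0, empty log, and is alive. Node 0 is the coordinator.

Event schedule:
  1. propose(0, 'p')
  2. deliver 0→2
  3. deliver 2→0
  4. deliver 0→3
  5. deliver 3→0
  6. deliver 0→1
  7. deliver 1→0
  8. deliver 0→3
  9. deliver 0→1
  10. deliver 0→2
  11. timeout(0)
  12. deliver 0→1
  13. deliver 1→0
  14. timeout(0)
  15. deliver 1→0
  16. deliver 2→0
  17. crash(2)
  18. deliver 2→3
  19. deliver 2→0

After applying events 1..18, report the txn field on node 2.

step 1 propose(0,'p'): 0={coor,t=1,log=-}
step 2 deliver 0→2: 2={part,t=1,log=-}
step 3 deliver 2→0: —
step 4 deliver 0→3: 3={part,t=1,log=-}
step 5 deliver 3→0: —
step 6 deliver 0→1: 1={part,t=1,log=-}
step 7 deliver 1→0: 0={coor,t=1,log=p}
step 8 deliver 0→3: 3={part,t=1,log=p}
step 9 deliver 0→1: 1={part,t=1,log=p}
step 10 deliver 0→2: 2={part,t=1,log=p}
step 11 timeout(0): 0={coor,t=2,log=p}
step 12 deliver 0→1: 1={part,t=2,log=p}
step 13 deliver 1→0: —
step 14 timeout(0): 0={coor,t=3,log=p}
step 15 deliver 1→0: —
step 16 deliver 2→0: —
step 17 crash(2): 2={✗part,t=1,log=p}
step 18 deliver 2→3: —

1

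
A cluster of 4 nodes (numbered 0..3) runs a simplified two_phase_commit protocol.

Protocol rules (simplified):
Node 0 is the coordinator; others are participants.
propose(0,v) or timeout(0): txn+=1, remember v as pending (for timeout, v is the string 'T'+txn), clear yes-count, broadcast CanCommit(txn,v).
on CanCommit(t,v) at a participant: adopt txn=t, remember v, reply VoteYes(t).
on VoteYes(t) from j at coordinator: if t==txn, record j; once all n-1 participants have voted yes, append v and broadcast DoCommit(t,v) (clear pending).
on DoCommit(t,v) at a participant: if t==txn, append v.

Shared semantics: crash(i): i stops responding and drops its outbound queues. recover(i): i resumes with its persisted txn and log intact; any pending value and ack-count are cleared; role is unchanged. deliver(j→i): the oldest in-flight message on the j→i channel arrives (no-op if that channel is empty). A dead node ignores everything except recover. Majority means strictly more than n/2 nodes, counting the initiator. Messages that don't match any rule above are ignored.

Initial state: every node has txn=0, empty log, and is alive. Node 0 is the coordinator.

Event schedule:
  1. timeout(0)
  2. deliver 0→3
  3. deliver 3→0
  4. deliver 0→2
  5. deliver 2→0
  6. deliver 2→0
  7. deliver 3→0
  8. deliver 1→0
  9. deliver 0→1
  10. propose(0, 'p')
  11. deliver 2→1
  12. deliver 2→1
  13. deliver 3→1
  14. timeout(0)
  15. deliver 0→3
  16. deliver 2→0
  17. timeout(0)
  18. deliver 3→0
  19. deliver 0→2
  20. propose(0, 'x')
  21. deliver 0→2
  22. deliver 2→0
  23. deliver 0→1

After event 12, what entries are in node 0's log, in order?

empty

[1] timeout(0) → N0(coor t1 [-])
[2] deliver 0→3 → N3(part t1 [-])
[3] deliver 3→0 → ∅
[4] deliver 0→2 → N2(part t1 [-])
[5] deliver 2→0 → ∅
[6] deliver 2→0 → ∅
[7] deliver 3→0 → ∅
[8] deliver 1→0 → ∅
[9] deliver 0→1 → N1(part t1 [-])
[10] propose(0,'p') → N0(coor t2 [-])
[11] deliver 2→1 → ∅
[12] deliver 2→1 → ∅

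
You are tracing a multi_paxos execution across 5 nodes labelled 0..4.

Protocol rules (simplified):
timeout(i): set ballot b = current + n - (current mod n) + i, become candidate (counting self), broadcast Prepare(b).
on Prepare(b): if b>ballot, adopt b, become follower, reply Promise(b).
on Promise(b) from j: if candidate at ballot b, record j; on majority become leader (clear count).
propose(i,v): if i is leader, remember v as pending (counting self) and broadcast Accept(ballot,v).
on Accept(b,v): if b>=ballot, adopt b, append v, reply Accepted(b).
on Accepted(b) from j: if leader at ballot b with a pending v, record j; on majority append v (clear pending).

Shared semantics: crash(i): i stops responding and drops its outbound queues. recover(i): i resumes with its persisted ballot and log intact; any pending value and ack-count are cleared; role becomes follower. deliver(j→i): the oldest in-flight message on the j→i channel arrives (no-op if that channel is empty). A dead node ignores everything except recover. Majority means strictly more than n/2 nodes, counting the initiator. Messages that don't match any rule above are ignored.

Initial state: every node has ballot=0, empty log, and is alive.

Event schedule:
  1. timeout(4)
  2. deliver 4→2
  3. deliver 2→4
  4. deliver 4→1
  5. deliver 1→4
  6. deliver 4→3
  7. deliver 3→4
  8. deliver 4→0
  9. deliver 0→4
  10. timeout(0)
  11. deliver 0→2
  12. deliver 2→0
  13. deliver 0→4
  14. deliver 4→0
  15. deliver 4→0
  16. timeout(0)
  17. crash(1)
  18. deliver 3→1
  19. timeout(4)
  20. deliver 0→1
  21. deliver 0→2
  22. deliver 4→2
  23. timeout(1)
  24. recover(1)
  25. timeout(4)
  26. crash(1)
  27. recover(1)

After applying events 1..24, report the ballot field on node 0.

1. timeout(4):  <4:cand b9 ->
2. deliver 4→2:  <2:foll b9 ->
3. deliver 2→4:  nop
4. deliver 4→1:  <1:foll b9 ->
5. deliver 1→4:  <4:lead b9 ->
6. deliver 4→3:  <3:foll b9 ->
7. deliver 3→4:  nop
8. deliver 4→0:  <0:foll b9 ->
9. deliver 0→4:  nop
10. timeout(0):  <0:cand b10 ->
11. deliver 0→2:  <2:foll b10 ->
12. deliver 2→0:  nop
13. deliver 0→4:  <4:foll b10 ->
14. deliver 4→0:  <0:lead b10 ->
15. deliver 4→0:  nop
16. timeout(0):  <0:cand b15 ->
17. crash(1):  <1:✗foll b9 ->
18. deliver 3→1:  nop
19. timeout(4):  <4:cand b19 ->
20. deliver 0→1:  nop
21. deliver 0→2:  <2:foll b15 ->
22. deliver 4→2:  <2:foll b19 ->
23. timeout(1):  nop
24. recover(1):  <1:foll b9 ->

15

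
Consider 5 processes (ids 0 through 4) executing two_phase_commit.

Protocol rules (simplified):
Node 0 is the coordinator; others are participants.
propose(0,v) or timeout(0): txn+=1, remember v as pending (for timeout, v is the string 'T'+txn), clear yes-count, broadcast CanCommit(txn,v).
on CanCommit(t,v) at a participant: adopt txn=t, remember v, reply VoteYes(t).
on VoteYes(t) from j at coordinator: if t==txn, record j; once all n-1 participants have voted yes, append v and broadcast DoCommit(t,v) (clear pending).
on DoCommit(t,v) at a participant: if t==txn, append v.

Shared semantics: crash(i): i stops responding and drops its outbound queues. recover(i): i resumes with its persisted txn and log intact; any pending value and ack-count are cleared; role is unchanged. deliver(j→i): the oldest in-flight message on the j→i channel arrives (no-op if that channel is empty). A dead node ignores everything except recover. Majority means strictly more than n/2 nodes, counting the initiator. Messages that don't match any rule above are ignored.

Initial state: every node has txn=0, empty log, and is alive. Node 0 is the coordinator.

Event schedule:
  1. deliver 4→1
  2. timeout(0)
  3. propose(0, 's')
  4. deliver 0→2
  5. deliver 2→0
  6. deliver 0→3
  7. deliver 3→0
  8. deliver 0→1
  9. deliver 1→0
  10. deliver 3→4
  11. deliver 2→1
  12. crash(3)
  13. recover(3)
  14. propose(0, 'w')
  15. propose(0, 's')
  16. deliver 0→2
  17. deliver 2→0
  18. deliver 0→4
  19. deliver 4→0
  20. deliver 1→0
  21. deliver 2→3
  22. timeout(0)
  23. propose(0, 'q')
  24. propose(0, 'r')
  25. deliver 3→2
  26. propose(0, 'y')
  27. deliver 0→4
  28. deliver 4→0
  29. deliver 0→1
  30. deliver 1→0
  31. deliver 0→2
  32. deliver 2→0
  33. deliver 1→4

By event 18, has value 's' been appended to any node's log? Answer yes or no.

no

after 1 — deliver 4→1: ·
after 2 — timeout(0): n0:coor/t1/[-]
after 3 — propose(0,'s'): n0:coor/t2/[-]
after 4 — deliver 0→2: n2:part/t1/[-]
after 5 — deliver 2→0: ·
after 6 — deliver 0→3: n3:part/t1/[-]
after 7 — deliver 3→0: ·
after 8 — deliver 0→1: n1:part/t1/[-]
after 9 — deliver 1→0: ·
after 10 — deliver 3→4: ·
after 11 — deliver 2→1: ·
after 12 — crash(3): n3:✗part/t1/[-]
after 13 — recover(3): n3:part/t1/[-]
after 14 — propose(0,'w'): n0:coor/t3/[-]
after 15 — propose(0,'s'): n0:coor/t4/[-]
after 16 — deliver 0→2: n2:part/t2/[-]
after 17 — deliver 2→0: ·
after 18 — deliver 0→4: n4:part/t1/[-]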